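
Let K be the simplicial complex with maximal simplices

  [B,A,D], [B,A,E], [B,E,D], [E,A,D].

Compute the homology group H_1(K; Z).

H_1 = 0.

Order the vertices as A < B < D < E. Listing each simplex with vertices in this order, K has dimension 2 with simplices:

  0-simplices (4): A, B, D, E
  1-simplices (6): AB, AD, AE, BD, BE, DE
  2-simplices (4): ABD, ABE, ADE, BDE

giving chain groups C_0 ≅ Z^4, C_1 ≅ Z^6, C_2 ≅ Z^4.

Boundary ∂_1: C_1 → C_0 maps an edge to its endpoints' difference, ∂[p,q] = q − p. For instance
  ∂DE = E − D.
The 4×6 boundary matrix has rank 3 and Smith normal form diag(1,1,1).

∂_2: C_2 → C_1 maps a triangle to the signed sum of its edges. For instance
  ∂ABD = BD − AD + AB,
  ∂ADE = DE − AE + AD.
As a 6×4 matrix over Z this has rank 3, with invariant factors (1,1,1).

Reading off H_k = ker ∂_k / im ∂_{k+1}:

  H_1: rank ker ∂_1 − rank ∂_2 = (6 − 3) − 3 = 0, and the invariant factors of ∂_2 are all 1, so H_1 ≅ 0.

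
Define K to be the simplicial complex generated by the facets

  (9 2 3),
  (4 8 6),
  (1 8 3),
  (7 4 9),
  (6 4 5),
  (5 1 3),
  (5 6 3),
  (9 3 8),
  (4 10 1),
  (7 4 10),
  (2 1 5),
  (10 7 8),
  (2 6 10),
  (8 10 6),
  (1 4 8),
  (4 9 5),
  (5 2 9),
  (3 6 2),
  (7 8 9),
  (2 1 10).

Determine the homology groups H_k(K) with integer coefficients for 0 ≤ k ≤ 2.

H_0 ≅ Z,  H_1 ≅ Z ⊕ Z/2,  H_2 = 0.

Fix the vertex order 1 < 2 < 3 < 4 < 5 < 6 < 7 < 8 < 9 < 10 and write every simplex with vertices in increasing order. Then dim K = 2 and the simplices of K are:

  0-simplices (10): [1], [2], [3], [4], [5], [6], [7], [8], [9], [10]
  1-simplices (30): (30 of them)
  2-simplices (20): (20 of them)

giving chain groups C_0 ≅ Z^10, C_1 ≅ Z^30, C_2 ≅ Z^20.

The boundary map ∂_1: C_1 → C_0 sends each edge [p,q] (with p < q) to q − p. For instance
  ∂[4,9] = [9] − [4].
As a 10×30 matrix over Z this has rank 9, with invariant factors (1,1,1,1,1,1,1,1,1).

The boundary map ∂_2: C_2 → C_1 sends each 2-simplex [p,q,r] to [q,r] − [p,r] + [p,q]. For instance
  ∂[1,3,8] = [3,8] − [1,8] + [1,3],
  ∂[7,8,9] = [8,9] − [7,9] + [7,8].
The 30×20 boundary matrix has rank 20 and Smith normal form diag(1,1,1,1,1,1,1,1,1,1,1,1,1,1,1,1,1,1,1,2).

Reading off H_k = ker ∂_k / im ∂_{k+1}:

  H_0: rank C_0 − rank ∂_1 = 10 − 9 = 1, and the invariant factors of ∂_1 are all 1, so H_0 ≅ Z.
  H_1: rank ker ∂_1 − rank ∂_2 = (30 − 9) − 20 = 1, and ∂_2 has invariant factor 2 > 1, so H_1 ≅ Z ⊕ Z/2.
  H_2: rank ker ∂_2 − rank ∂_3 = (20 − 20) − 0 = 0, and there is no ∂_3, so H_2 ≅ 0.

As a check, the Euler characteristic is 10 − 30 + 20 = 0, which agrees with 1 − 1 + 0 = 0.
(K is a triangulation of the Klein bottle.)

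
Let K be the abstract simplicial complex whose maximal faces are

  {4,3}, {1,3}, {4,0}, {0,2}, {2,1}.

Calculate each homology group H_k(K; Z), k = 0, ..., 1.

H_0 = Z,  H_1 = Z.

We work with the vertex ordering 0 < 1 < 2 < 3 < 4. The simplices of K, each written with vertices in increasing order, are:

  0-simplices (5): [0], [1], [2], [3], [4]
  1-simplices (5): [0,2], [0,4], [1,2], [1,3], [3,4]

so the chain groups are C_0 ≅ Z^5, C_1 ≅ Z^5.

Boundary ∂_1: C_1 → C_0 sends each edge [p,q] (with p < q) to q − p. For instance
  ∂[1,3] = [3] − [1].
This gives a 5×5 integer matrix of rank 4; reducing to Smith normal form yields diagonal entries (1,1,1,1).

Now H_k = ker ∂_k / im ∂_{k+1}, so:

  H_0: rank C_0 − rank ∂_1 = 5 − 4 = 1, and the invariant factors of ∂_1 are all 1, so H_0 ≅ Z.
  H_1: rank ker ∂_1 − rank ∂_2 = (5 − 4) − 0 = 1, and there is no ∂_2, so H_1 ≅ Z.

(K is a triangulation of the circle S^1.)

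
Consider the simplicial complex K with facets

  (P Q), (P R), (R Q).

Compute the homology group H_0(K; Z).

Take the total order P < Q < R on the vertex set. Then K (dimension 1) consists of the simplices:

  0-simplices (3): P, Q, R
  1-simplices (3): PQ, PR, QR

Hence C_0 ≅ Z^3, C_1 ≅ Z^3.

∂_1: C_1 → C_0 sends each edge [p,q] (with p < q) to q − p. For instance
  ∂PQ = Q − P.
The 3×3 boundary matrix has rank 2 and Smith normal form diag(1,1).

Computing H_k = (kernel of ∂_k) / (image of ∂_{k+1}):

  H_0: rank C_0 − rank ∂_1 = 3 − 2 = 1, and the invariant factors of ∂_1 are all 1, so H_0 ≅ Z.

(K is a triangulation of the circle S^1.)

H_0 = Z.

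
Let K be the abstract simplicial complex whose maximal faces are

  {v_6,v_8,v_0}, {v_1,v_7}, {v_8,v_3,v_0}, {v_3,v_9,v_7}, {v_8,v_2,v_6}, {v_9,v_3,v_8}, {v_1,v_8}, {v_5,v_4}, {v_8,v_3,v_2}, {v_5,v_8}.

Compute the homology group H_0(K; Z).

H_0 = Z.

Take the total order v_0 < v_1 < v_2 < v_3 < v_4 < v_5 < v_6 < v_7 < v_8 < v_9 on the vertex set. Then K (dimension 2) consists of the simplices:

  0-simplices (10): [v_0], [v_1], [v_2], [v_3], [v_4], [v_5], [v_6], [v_7], [v_8], [v_9]
  1-simplices (16): (16 of them)
  2-simplices (6): [v_0,v_3,v_8], [v_0,v_6,v_8], [v_2,v_3,v_8], [v_2,v_6,v_8], [v_3,v_7,v_9], [v_3,v_8,v_9]

Hence C_0 ≅ Z^10, C_1 ≅ Z^16, C_2 ≅ Z^6.

The boundary map ∂_1: C_1 → C_0 maps an edge to its endpoints' difference, ∂[p,q] = q − p. For instance
  ∂[v_2,v_8] = [v_8] − [v_2].
The 10×16 boundary matrix has rank 9 and Smith normal form diag(1,1,1,1,1,1,1,1,1).

The boundary map ∂_2: C_2 → C_1 sends each 2-simplex [p,q,r] to [q,r] − [p,r] + [p,q]. For instance
  ∂[v_3,v_8,v_9] = [v_8,v_9] − [v_3,v_9] + [v_3,v_8],
  ∂[v_0,v_3,v_8] = [v_3,v_8] − [v_0,v_8] + [v_0,v_3].
The resulting 16×6 matrix has rank 6, and its Smith normal form has invariant factors (1,1,1,1,1,1).

Now H_k = ker ∂_k / im ∂_{k+1}, so:

  H_0: rank C_0 − rank ∂_1 = 10 − 9 = 1, and the invariant factors of ∂_1 are all 1, so H_0 = Z.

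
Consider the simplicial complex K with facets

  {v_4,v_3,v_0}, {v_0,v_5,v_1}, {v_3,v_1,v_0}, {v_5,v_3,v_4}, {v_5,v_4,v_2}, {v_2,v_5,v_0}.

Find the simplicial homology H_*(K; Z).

We work with the vertex ordering v_0 < v_1 < v_2 < v_3 < v_4 < v_5. The simplices of K, each written with vertices in increasing order, are:

  0-simplices (6): [v_0], [v_1], [v_2], [v_3], [v_4], [v_5]
  1-simplices (12): [v_0,v_1], [v_0,v_2], [v_0,v_3], [v_0,v_4], [v_0,v_5], [v_1,v_3], [v_1,v_5], [v_2,v_4], [v_2,v_5], [v_3,v_4], [v_3,v_5], [v_4,v_5]
  2-simplices (6): [v_0,v_1,v_3], [v_0,v_1,v_5], [v_0,v_2,v_5], [v_0,v_3,v_4], [v_2,v_4,v_5], [v_3,v_4,v_5]

giving chain groups C_0 ≅ Z^6, C_1 ≅ Z^12, C_2 ≅ Z^6.

∂_1: C_1 → C_0 is given by ∂[p,q] = [q] − [p].
This gives a 6×12 integer matrix of rank 5; reducing to Smith normal form yields diagonal entries (1,1,1,1,1).

The boundary map ∂_2: C_2 → C_1 maps a triangle to the signed sum of its edges. For instance
  ∂[v_0,v_2,v_5] = [v_2,v_5] − [v_0,v_5] + [v_0,v_2],
  ∂[v_0,v_1,v_3] = [v_1,v_3] − [v_0,v_3] + [v_0,v_1].
The resulting 12×6 matrix has rank 6, and its Smith normal form has invariant factors (1,1,1,1,1,1).

Computing H_k = (kernel of ∂_k) / (image of ∂_{k+1}):

  H_0: rank C_0 − rank ∂_1 = 6 − 5 = 1, and the invariant factors of ∂_1 are all 1, so H_0 = Z.
  H_1: rank ker ∂_1 − rank ∂_2 = (12 − 5) − 6 = 1, and the invariant factors of ∂_2 are all 1, so H_1 = Z.
  H_2: rank ker ∂_2 − rank ∂_3 = (6 − 6) − 0 = 0, and there is no ∂_3, so H_2 = 0.

(K is a triangulation of the cylinder S^1 x I.)

H_0 ≅ Z,  H_1 ≅ Z,  H_2 = 0.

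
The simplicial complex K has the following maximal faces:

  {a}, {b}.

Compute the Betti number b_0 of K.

Order the vertices as a < b. Listing each simplex with vertices in this order, K has dimension 0 with simplices:

  0-simplices (2): a, b

giving chain groups C_0 ≅ Z^2.

Reading off H_k = ker ∂_k / im ∂_{k+1}:

  H_0: rank C_0 − rank ∂_1 = 2 − 0 = 2, and there is no ∂_1, so H_0 ≅ Z^2.

Hence the Betti numbers are b_0 = 2.

b_0 = 2.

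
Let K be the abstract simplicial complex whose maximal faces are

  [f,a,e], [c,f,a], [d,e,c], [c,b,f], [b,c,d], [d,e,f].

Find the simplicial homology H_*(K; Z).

Order the vertices as a < b < c < d < e < f. Listing each simplex with vertices in this order, K has dimension 2 with simplices:

  0-simplices (6): a, b, c, d, e, f
  1-simplices (12): ac, ae, af, bc, bd, bf, cd, ce, cf, de, df, ef
  2-simplices (6): acf, aef, bcd, bcf, cde, def

so the chain groups are C_0 ≅ Z^6, C_1 ≅ Z^12, C_2 ≅ Z^6.

The boundary map ∂_1: C_1 → C_0 maps an edge to its endpoints' difference, ∂[p,q] = q − p. For instance
  ∂ce = e − c.
The 6×12 boundary matrix has rank 5 and Smith normal form diag(1,1,1,1,1).

The boundary map ∂_2: C_2 → C_1 sends each 2-simplex [p,q,r] to [q,r] − [p,r] + [p,q]. For instance
  ∂aef = ef − af + ae,
  ∂def = ef − df + de.
This gives a 12×6 integer matrix of rank 6; reducing to Smith normal form yields diagonal entries (1,1,1,1,1,1).

Computing H_k = (kernel of ∂_k) / (image of ∂_{k+1}):

  H_0: rank C_0 − rank ∂_1 = 6 − 5 = 1, and the invariant factors of ∂_1 are all 1, so H_0 = Z.
  H_1: rank ker ∂_1 − rank ∂_2 = (12 − 5) − 6 = 1, and the invariant factors of ∂_2 are all 1, so H_1 = Z.
  H_2: rank ker ∂_2 − rank ∂_3 = (6 − 6) − 0 = 0, and there is no ∂_3, so H_2 = 0.

H_0 = Z,  H_1 = Z,  H_2 = 0.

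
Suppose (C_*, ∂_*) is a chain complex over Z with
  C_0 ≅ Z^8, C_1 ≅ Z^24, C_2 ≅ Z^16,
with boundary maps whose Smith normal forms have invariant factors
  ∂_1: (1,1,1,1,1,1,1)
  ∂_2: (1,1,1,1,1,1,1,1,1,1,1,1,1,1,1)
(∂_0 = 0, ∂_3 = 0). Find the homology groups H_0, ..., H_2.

H_0 = Z,  H_1 = Z^2,  H_2 = Z.

H_0: b_0 = 8 − 0 − 7 = 1; torsion from ∂_1 factors > 1: none. So H_0 = Z.
H_1: b_1 = 24 − 7 − 15 = 2; torsion from ∂_2 factors > 1: none. So H_1 = Z^2.
H_2: b_2 = 16 − 15 − 0 = 1; torsion from ∂_3 factors > 1: none. So H_2 = Z.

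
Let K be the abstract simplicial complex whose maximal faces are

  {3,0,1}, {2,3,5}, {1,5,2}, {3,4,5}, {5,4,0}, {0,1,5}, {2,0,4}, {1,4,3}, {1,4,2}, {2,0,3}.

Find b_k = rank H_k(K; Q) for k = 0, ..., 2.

Fix the vertex order 0 < 1 < 2 < 3 < 4 < 5 and write every simplex with vertices in increasing order. Then dim K = 2 and the simplices of K are:

  0-simplices (6): [0], [1], [2], [3], [4], [5]
  1-simplices (15): [0,1], [0,2], [0,3], [0,4], [0,5], [1,2], [1,3], [1,4], [1,5], [2,3], [2,4], [2,5], [3,4], [3,5], [4,5]
  2-simplices (10): [0,1,3], [0,1,5], [0,2,3], [0,2,4], [0,4,5], [1,2,4], [1,2,5], [1,3,4], [2,3,5], [3,4,5]

giving chain groups C_0 ≅ Z^6, C_1 ≅ Z^15, C_2 ≅ Z^10.

The boundary map ∂_1: C_1 → C_0 sends each edge [p,q] (with p < q) to q − p. For instance
  ∂[3,4] = [4] − [3].
This gives a 6×15 integer matrix of rank 5; reducing to Smith normal form yields diagonal entries (1,1,1,1,1).

Boundary ∂_2: C_2 → C_1 acts by ∂[p,q,r] = [q,r] − [p,r] + [p,q]. For instance
  ∂[1,3,4] = [3,4] − [1,4] + [1,3],
  ∂[1,2,5] = [2,5] − [1,5] + [1,2].
The 15×10 boundary matrix has rank 10 and Smith normal form diag(1,1,1,1,1,1,1,1,1,2).

Reading off H_k = ker ∂_k / im ∂_{k+1}:

  H_0: rank C_0 − rank ∂_1 = 6 − 5 = 1, and the invariant factors of ∂_1 are all 1, so H_0 ≅ Z.
  H_1: rank ker ∂_1 − rank ∂_2 = (15 − 5) − 10 = 0, and ∂_2 has invariant factor 2 > 1, so H_1 ≅ Z/2Z.
  H_2: rank ker ∂_2 − rank ∂_3 = (10 − 10) − 0 = 0, and there is no ∂_3, so H_2 ≅ 0.

As a check, the Euler characteristic is 6 − 15 + 10 = 1, which agrees with 1 − 0 + 0 = 1.

Hence the Betti numbers are b_0 = 1, b_1 = 0, b_2 = 0.

b_0 = 1, b_1 = 0, b_2 = 0.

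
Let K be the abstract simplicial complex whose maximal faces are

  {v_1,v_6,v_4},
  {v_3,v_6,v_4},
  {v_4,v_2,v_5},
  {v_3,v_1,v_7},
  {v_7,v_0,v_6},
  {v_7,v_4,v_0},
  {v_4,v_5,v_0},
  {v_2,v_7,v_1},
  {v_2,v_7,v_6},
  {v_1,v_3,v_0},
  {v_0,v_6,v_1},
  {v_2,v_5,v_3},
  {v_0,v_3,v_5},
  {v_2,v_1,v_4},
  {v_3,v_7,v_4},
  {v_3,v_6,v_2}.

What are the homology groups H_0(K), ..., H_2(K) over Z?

H_0 = Z,  H_1 = Z^2,  H_2 = Z.

We work with the vertex ordering v_0 < v_1 < v_2 < v_3 < v_4 < v_5 < v_6 < v_7. The simplices of K, each written with vertices in increasing order, are:

  0-simplices (8): [v_0], [v_1], [v_2], [v_3], [v_4], [v_5], [v_6], [v_7]
  1-simplices (24): (24 of them)
  2-simplices (16): (16 of them)

Hence C_0 ≅ Z^8, C_1 ≅ Z^24, C_2 ≅ Z^16.

Boundary ∂_1: C_1 → C_0 maps an edge to its endpoints' difference, ∂[p,q] = q − p.
The resulting 8×24 matrix has rank 7, and its Smith normal form has invariant factors (1,1,1,1,1,1,1).

The boundary map ∂_2: C_2 → C_1 acts by ∂[p,q,r] = [q,r] − [p,r] + [p,q]. For instance
  ∂[v_0,v_4,v_5] = [v_4,v_5] − [v_0,v_5] + [v_0,v_4],
  ∂[v_3,v_4,v_6] = [v_4,v_6] − [v_3,v_6] + [v_3,v_4].
This gives a 24×16 integer matrix of rank 15; reducing to Smith normal form yields diagonal entries (1,1,1,1,1,1,1,1,1,1,1,1,1,1,1).

From H_k ≅ ker(∂_k) / im(∂_{k+1}) we obtain:

  H_0: rank C_0 − rank ∂_1 = 8 − 7 = 1, and the invariant factors of ∂_1 are all 1, so H_0 = Z.
  H_1: rank ker ∂_1 − rank ∂_2 = (24 − 7) − 15 = 2, and the invariant factors of ∂_2 are all 1, so H_1 = Z^2.
  H_2: rank ker ∂_2 − rank ∂_3 = (16 − 15) − 0 = 1, and there is no ∂_3, so H_2 = Z.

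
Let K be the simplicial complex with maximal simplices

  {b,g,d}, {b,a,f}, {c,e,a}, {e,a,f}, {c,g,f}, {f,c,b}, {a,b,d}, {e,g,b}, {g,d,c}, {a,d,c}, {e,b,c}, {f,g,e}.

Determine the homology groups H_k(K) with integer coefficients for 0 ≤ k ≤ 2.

We work with the vertex ordering a < b < c < d < e < f < g. The simplices of K, each written with vertices in increasing order, are:

  0-simplices (7): a, b, c, d, e, f, g
  1-simplices (18): ab, ac, ad, ae, af, bc, bd, be, bf, bg, cd, ce, cf, cg, dg, ef, eg, fg
  2-simplices (12): abd, abf, acd, ace, aef, bce, bcf, bdg, beg, cdg, cfg, efg

giving chain groups C_0 ≅ Z^7, C_1 ≅ Z^18, C_2 ≅ Z^12.

Boundary ∂_1: C_1 → C_0 is given by ∂[p,q] = [q] − [p].
As a 7×18 matrix over Z this has rank 6, with invariant factors (1,1,1,1,1,1).

The boundary map ∂_2: C_2 → C_1 sends each 2-simplex [p,q,r] to [q,r] − [p,r] + [p,q]. For instance
  ∂cdg = dg − cg + cd,
  ∂abf = bf − af + ab.
The 18×12 boundary matrix has rank 12 and Smith normal form diag(1,1,1,1,1,1,1,1,1,1,1,2).

Computing H_k = (kernel of ∂_k) / (image of ∂_{k+1}):

  H_0: rank C_0 − rank ∂_1 = 7 − 6 = 1, and the invariant factors of ∂_1 are all 1, so H_0 ≅ Z.
  H_1: rank ker ∂_1 − rank ∂_2 = (18 − 6) − 12 = 0, and ∂_2 has invariant factor 2 > 1, so H_1 ≅ Z/2.
  H_2: rank ker ∂_2 − rank ∂_3 = (12 − 12) − 0 = 0, and there is no ∂_3, so H_2 ≅ 0.

(K is a triangulation of the real projective plane RP^2.)

H_0 ≅ Z,  H_1 ≅ Z/2,  H_2 = 0.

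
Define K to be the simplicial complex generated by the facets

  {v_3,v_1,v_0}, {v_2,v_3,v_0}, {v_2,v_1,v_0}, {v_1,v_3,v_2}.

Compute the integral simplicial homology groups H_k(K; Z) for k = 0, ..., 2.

H_0 = Z,  H_1 = 0,  H_2 = Z.

Order the vertices as v_0 < v_1 < v_2 < v_3. Listing each simplex with vertices in this order, K has dimension 2 with simplices:

  0-simplices (4): [v_0], [v_1], [v_2], [v_3]
  1-simplices (6): [v_0,v_1], [v_0,v_2], [v_0,v_3], [v_1,v_2], [v_1,v_3], [v_2,v_3]
  2-simplices (4): [v_0,v_1,v_2], [v_0,v_1,v_3], [v_0,v_2,v_3], [v_1,v_2,v_3]

Hence C_0 ≅ Z^4, C_1 ≅ Z^6, C_2 ≅ Z^4.

The boundary map ∂_1: C_1 → C_0 maps an edge to its endpoints' difference, ∂[p,q] = q − p.
The 4×6 boundary matrix has rank 3 and Smith normal form diag(1,1,1).

The boundary map ∂_2: C_2 → C_1 acts by ∂[p,q,r] = [q,r] − [p,r] + [p,q]. For instance
  ∂[v_1,v_2,v_3] = [v_2,v_3] − [v_1,v_3] + [v_1,v_2],
  ∂[v_0,v_1,v_3] = [v_1,v_3] − [v_0,v_3] + [v_0,v_1].
The 6×4 boundary matrix has rank 3 and Smith normal form diag(1,1,1).

Reading off H_k = ker ∂_k / im ∂_{k+1}:

  H_0: rank C_0 − rank ∂_1 = 4 − 3 = 1, and the invariant factors of ∂_1 are all 1, so H_0 ≅ Z.
  H_1: rank ker ∂_1 − rank ∂_2 = (6 − 3) − 3 = 0, and the invariant factors of ∂_2 are all 1, so H_1 ≅ 0.
  H_2: rank ker ∂_2 − rank ∂_3 = (4 − 3) − 0 = 1, and there is no ∂_3, so H_2 ≅ Z.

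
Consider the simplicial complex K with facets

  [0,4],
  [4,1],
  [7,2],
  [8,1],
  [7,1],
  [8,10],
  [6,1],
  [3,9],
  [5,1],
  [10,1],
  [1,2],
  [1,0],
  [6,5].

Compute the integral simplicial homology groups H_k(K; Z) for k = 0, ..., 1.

Fix the vertex order 0 < 1 < 2 < 3 < 4 < 5 < 6 < 7 < 8 < 9 < 10 and write every simplex with vertices in increasing order. Then dim K = 1 and the simplices of K are:

  0-simplices (11): [0], [1], [2], [3], [4], [5], [6], [7], [8], [9], [10]
  1-simplices (13): [0,1], [0,4], [1,2], [1,4], [1,5], [1,6], [1,7], [1,8], [1,10], [2,7], [3,9], [5,6], [8,10]

so the chain groups are C_0 ≅ Z^11, C_1 ≅ Z^13.

The boundary map ∂_1: C_1 → C_0 sends each edge [p,q] (with p < q) to q − p. For instance
  ∂[0,4] = [4] − [0].
The resulting 11×13 matrix has rank 9, and its Smith normal form has invariant factors (1,1,1,1,1,1,1,1,1).

Reading off H_k = ker ∂_k / im ∂_{k+1}:

  H_0: rank C_0 − rank ∂_1 = 11 − 9 = 2, and the invariant factors of ∂_1 are all 1, so H_0 ≅ Z^2.
  H_1: rank ker ∂_1 − rank ∂_2 = (13 − 9) − 0 = 4, and there is no ∂_2, so H_1 ≅ Z^4.

(K is a triangulation of the disjoint union of a wedge of 4 circles and the 1-simplex.)

H_0 ≅ Z^2,  H_1 ≅ Z^4.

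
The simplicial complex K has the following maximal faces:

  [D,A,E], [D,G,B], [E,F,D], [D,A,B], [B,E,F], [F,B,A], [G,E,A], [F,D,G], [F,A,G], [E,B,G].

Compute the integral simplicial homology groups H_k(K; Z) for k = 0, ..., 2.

H_0 ≅ Z,  H_1 ≅ Z/2,  H_2 = 0.

Order the vertices as A < B < D < E < F < G. Listing each simplex with vertices in this order, K has dimension 2 with simplices:

  0-simplices (6): A, B, D, E, F, G
  1-simplices (15): AB, AD, AE, AF, AG, BD, BE, BF, BG, DE, DF, DG, EF, EG, FG
  2-simplices (10): ABD, ABF, ADE, AEG, AFG, BDG, BEF, BEG, DEF, DFG

giving chain groups C_0 ≅ Z^6, C_1 ≅ Z^15, C_2 ≅ Z^10.

∂_1: C_1 → C_0 is given by ∂[p,q] = [q] − [p].
This gives a 6×15 integer matrix of rank 5; reducing to Smith normal form yields diagonal entries (1,1,1,1,1).

∂_2: C_2 → C_1 sends each 2-simplex [p,q,r] to [q,r] − [p,r] + [p,q]. For instance
  ∂BDG = DG − BG + BD,
  ∂AFG = FG − AG + AF.
As a 15×10 matrix over Z this has rank 10, with invariant factors (1,1,1,1,1,1,1,1,1,2).

Computing H_k = (kernel of ∂_k) / (image of ∂_{k+1}):

  H_0: rank C_0 − rank ∂_1 = 6 − 5 = 1, and the invariant factors of ∂_1 are all 1, so H_0 = Z.
  H_1: rank ker ∂_1 − rank ∂_2 = (15 − 5) − 10 = 0, and ∂_2 has invariant factor 2 > 1, so H_1 = Z/2.
  H_2: rank ker ∂_2 − rank ∂_3 = (10 − 10) − 0 = 0, and there is no ∂_3, so H_2 = 0.

(K is a triangulation of the real projective plane RP^2.)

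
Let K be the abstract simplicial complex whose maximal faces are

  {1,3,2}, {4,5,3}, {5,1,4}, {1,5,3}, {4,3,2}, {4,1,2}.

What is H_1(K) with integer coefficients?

Order the vertices as 1 < 2 < 3 < 4 < 5. Listing each simplex with vertices in this order, K has dimension 2 with simplices:

  0-simplices (5): [1], [2], [3], [4], [5]
  1-simplices (9): [1,2], [1,3], [1,4], [1,5], [2,3], [2,4], [3,4], [3,5], [4,5]
  2-simplices (6): [1,2,3], [1,2,4], [1,3,5], [1,4,5], [2,3,4], [3,4,5]

so the chain groups are C_0 ≅ Z^5, C_1 ≅ Z^9, C_2 ≅ Z^6.

The boundary map ∂_1: C_1 → C_0 sends each edge [p,q] (with p < q) to q − p. For instance
  ∂[1,5] = [5] − [1].
The 5×9 boundary matrix has rank 4 and Smith normal form diag(1,1,1,1).

∂_2: C_2 → C_1 acts by ∂[p,q,r] = [q,r] − [p,r] + [p,q]. For instance
  ∂[1,4,5] = [4,5] − [1,5] + [1,4],
  ∂[3,4,5] = [4,5] − [3,5] + [3,4].
This gives a 9×6 integer matrix of rank 5; reducing to Smith normal form yields diagonal entries (1,1,1,1,1).

Reading off H_k = ker ∂_k / im ∂_{k+1}:

  H_1: rank ker ∂_1 − rank ∂_2 = (9 − 4) − 5 = 0, and the invariant factors of ∂_2 are all 1, so H_1 = 0.

(K is a triangulation of the 2-sphere S^2.)

H_1 ≅ 0.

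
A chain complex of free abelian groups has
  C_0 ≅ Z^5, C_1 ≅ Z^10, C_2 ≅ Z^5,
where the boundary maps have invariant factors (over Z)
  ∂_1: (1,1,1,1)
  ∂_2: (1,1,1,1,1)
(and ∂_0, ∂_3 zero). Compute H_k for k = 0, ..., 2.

H_0: b_0 = 5 − 0 − 4 = 1; torsion from ∂_1 factors > 1: none. So H_0 = Z.
H_1: b_1 = 10 − 4 − 5 = 1; torsion from ∂_2 factors > 1: none. So H_1 = Z.
H_2: b_2 = 5 − 5 − 0 = 0; torsion from ∂_3 factors > 1: none. So H_2 = 0.

H_0 = Z,  H_1 = Z,  H_2 = 0.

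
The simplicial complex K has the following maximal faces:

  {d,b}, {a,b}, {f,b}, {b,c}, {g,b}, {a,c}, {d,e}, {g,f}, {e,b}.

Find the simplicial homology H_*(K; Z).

H_0 = Z,  H_1 = Z^3.

We work with the vertex ordering a < b < c < d < e < f < g. The simplices of K, each written with vertices in increasing order, are:

  0-simplices (7): a, b, c, d, e, f, g
  1-simplices (9): ab, ac, bc, bd, be, bf, bg, de, fg

so the chain groups are C_0 ≅ Z^7, C_1 ≅ Z^9.

∂_1: C_1 → C_0 maps an edge to its endpoints' difference, ∂[p,q] = q − p. For instance
  ∂bd = d − b.
As a 7×9 matrix over Z this has rank 6, with invariant factors (1,1,1,1,1,1).

Computing H_k = (kernel of ∂_k) / (image of ∂_{k+1}):

  H_0: rank C_0 − rank ∂_1 = 7 − 6 = 1, and the invariant factors of ∂_1 are all 1, so H_0 = Z.
  H_1: rank ker ∂_1 − rank ∂_2 = (9 − 6) − 0 = 3, and there is no ∂_2, so H_1 = Z^3.

(K is a triangulation of a wedge of 3 circles.)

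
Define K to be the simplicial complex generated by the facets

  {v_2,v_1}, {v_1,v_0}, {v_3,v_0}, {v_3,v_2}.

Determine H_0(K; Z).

H_0 = Z.

Fix the vertex order v_0 < v_1 < v_2 < v_3 and write every simplex with vertices in increasing order. Then dim K = 1 and the simplices of K are:

  0-simplices (4): [v_0], [v_1], [v_2], [v_3]
  1-simplices (4): [v_0,v_1], [v_0,v_3], [v_1,v_2], [v_2,v_3]

so the chain groups are C_0 ≅ Z^4, C_1 ≅ Z^4.

∂_1: C_1 → C_0 maps an edge to its endpoints' difference, ∂[p,q] = q − p. For instance
  ∂[v_1,v_2] = [v_2] − [v_1].
As a 4×4 matrix over Z this has rank 3, with invariant factors (1,1,1).

Reading off H_k = ker ∂_k / im ∂_{k+1}:

  H_0: rank C_0 − rank ∂_1 = 4 − 3 = 1, and the invariant factors of ∂_1 are all 1, so H_0 = Z.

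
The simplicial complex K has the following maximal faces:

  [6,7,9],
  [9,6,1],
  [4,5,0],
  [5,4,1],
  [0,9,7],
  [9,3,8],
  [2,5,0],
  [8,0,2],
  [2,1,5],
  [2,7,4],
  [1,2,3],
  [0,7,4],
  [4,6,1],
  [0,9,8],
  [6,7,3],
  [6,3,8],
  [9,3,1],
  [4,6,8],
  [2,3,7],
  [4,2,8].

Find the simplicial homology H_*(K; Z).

We work with the vertex ordering 0 < 1 < 2 < 3 < 4 < 5 < 6 < 7 < 8 < 9. The simplices of K, each written with vertices in increasing order, are:

  0-simplices (10): [0], [1], [2], [3], [4], [5], [6], [7], [8], [9]
  1-simplices (30): (30 of them)
  2-simplices (20): (20 of them)

so the chain groups are C_0 ≅ Z^10, C_1 ≅ Z^30, C_2 ≅ Z^20.

Boundary ∂_1: C_1 → C_0 sends each edge [p,q] (with p < q) to q − p. For instance
  ∂[8,9] = [9] − [8].
This gives a 10×30 integer matrix of rank 9; reducing to Smith normal form yields diagonal entries (1,1,1,1,1,1,1,1,1).

∂_2: C_2 → C_1 sends each 2-simplex [p,q,r] to [q,r] − [p,r] + [p,q]. For instance
  ∂[2,4,7] = [4,7] − [2,7] + [2,4],
  ∂[0,7,9] = [7,9] − [0,9] + [0,7].
The resulting 30×20 matrix has rank 20, and its Smith normal form has invariant factors (1,1,1,1,1,1,1,1,1,1,1,1,1,1,1,1,1,1,1,2).

Now H_k = ker ∂_k / im ∂_{k+1}, so:

  H_0: rank C_0 − rank ∂_1 = 10 − 9 = 1, and the invariant factors of ∂_1 are all 1, so H_0 = Z.
  H_1: rank ker ∂_1 − rank ∂_2 = (30 − 9) − 20 = 1, and ∂_2 has invariant factor 2 > 1, so H_1 = Z ⊕ Z_2.
  H_2: rank ker ∂_2 − rank ∂_3 = (20 − 20) − 0 = 0, and there is no ∂_3, so H_2 = 0.

As a check, the Euler characteristic is 10 − 30 + 20 = 0, which agrees with 1 − 1 + 0 = 0.
(K is a triangulation of the Klein bottle.)

H_0 = Z,  H_1 = Z ⊕ Z_2,  H_2 = 0.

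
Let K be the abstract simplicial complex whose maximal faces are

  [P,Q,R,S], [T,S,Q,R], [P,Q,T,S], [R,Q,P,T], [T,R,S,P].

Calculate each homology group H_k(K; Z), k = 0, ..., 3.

H_0 ≅ Z,  H_1 = 0,  H_2 = 0,  H_3 ≅ Z.

Take the total order P < Q < R < S < T on the vertex set. Then K (dimension 3) consists of the simplices:

  0-simplices (5): P, Q, R, S, T
  1-simplices (10): PQ, PR, PS, PT, QR, QS, QT, RS, RT, ST
  2-simplices (10): PQR, PQS, PQT, PRS, PRT, PST, QRS, QRT, QST, RST
  3-simplices (5): PQRS, PQRT, PQST, PRST, QRST

giving chain groups C_0 ≅ Z^5, C_1 ≅ Z^10, C_2 ≅ Z^10, C_3 ≅ Z^5.

The boundary map ∂_1: C_1 → C_0 is given by ∂[p,q] = [q] − [p]. For instance
  ∂PQ = Q − P.
As a 5×10 matrix over Z this has rank 4, with invariant factors (1,1,1,1).

Boundary ∂_2: C_2 → C_1 maps a triangle to the signed sum of its edges. For instance
  ∂PRT = RT − PT + PR,
  ∂QRS = RS − QS + QR.
The 10×10 boundary matrix has rank 6 and Smith normal form diag(1,1,1,1,1,1).

Boundary ∂_3: C_3 → C_2 sends each 3-simplex σ to the alternating sum Σ_i (−1)^i (σ with its i-th vertex removed). For instance
  ∂PQRT = QRT − PRT + PQT − PQR,
  ∂PRST = RST − PST + PRT − PRS.
The resulting 10×5 matrix has rank 4, and its Smith normal form has invariant factors (1,1,1,1).

Now H_k = ker ∂_k / im ∂_{k+1}, so:

  H_0: rank C_0 − rank ∂_1 = 5 − 4 = 1, and the invariant factors of ∂_1 are all 1, so H_0 = Z.
  H_1: rank ker ∂_1 − rank ∂_2 = (10 − 4) − 6 = 0, and the invariant factors of ∂_2 are all 1, so H_1 = 0.
  H_2: rank ker ∂_2 − rank ∂_3 = (10 − 6) − 4 = 0, and the invariant factors of ∂_3 are all 1, so H_2 = 0.
  H_3: rank ker ∂_3 − rank ∂_4 = (5 − 4) − 0 = 1, and there is no ∂_4, so H_3 = Z.

As a check, the Euler characteristic is 5 − 10 + 10 − 5 = 0, which agrees with 1 − 0 + 0 − 1 = 0.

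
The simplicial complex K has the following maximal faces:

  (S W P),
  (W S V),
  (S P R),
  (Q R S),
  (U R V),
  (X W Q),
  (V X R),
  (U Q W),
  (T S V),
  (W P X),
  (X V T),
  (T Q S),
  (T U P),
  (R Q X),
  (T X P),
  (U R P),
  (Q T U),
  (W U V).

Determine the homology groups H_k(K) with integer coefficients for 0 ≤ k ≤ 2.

H_0 ≅ Z,  H_1 ≅ Z^2,  H_2 ≅ Z.

K has 9 vertices, 27 edges, 18 triangles.
rank ∂_0 = 0, rank ∂_1 = 8 ⇒ b_0 = 9 − 0 − 8 = 1; all invariant factors of ∂_1 are 1 so no torsion. So H_0 ≅ Z.
rank ∂_1 = 8, rank ∂_2 = 17 ⇒ b_1 = 27 − 8 − 17 = 2; all invariant factors of ∂_2 are 1 so no torsion. So H_1 ≅ Z^2.
rank ∂_2 = 17, rank ∂_3 = 0 ⇒ b_2 = 18 − 17 − 0 = 1. So H_2 ≅ Z.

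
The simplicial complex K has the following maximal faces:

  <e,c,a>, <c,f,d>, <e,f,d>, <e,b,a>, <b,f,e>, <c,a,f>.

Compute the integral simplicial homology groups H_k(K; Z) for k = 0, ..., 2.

We work with the vertex ordering a < b < c < d < e < f. The simplices of K, each written with vertices in increasing order, are:

  0-simplices (6): a, b, c, d, e, f
  1-simplices (12): ab, ac, ae, af, be, bf, cd, ce, cf, de, df, ef
  2-simplices (6): abe, ace, acf, bef, cdf, def

so the chain groups are C_0 ≅ Z^6, C_1 ≅ Z^12, C_2 ≅ Z^6.

∂_1: C_1 → C_0 sends each edge [p,q] (with p < q) to q − p. For instance
  ∂ce = e − c.
The resulting 6×12 matrix has rank 5, and its Smith normal form has invariant factors (1,1,1,1,1).

∂_2: C_2 → C_1 acts by ∂[p,q,r] = [q,r] − [p,r] + [p,q]. For instance
  ∂cdf = df − cf + cd,
  ∂ace = ce − ae + ac.
This gives a 12×6 integer matrix of rank 6; reducing to Smith normal form yields diagonal entries (1,1,1,1,1,1).

Computing H_k = (kernel of ∂_k) / (image of ∂_{k+1}):

  H_0: rank C_0 − rank ∂_1 = 6 − 5 = 1, and the invariant factors of ∂_1 are all 1, so H_0 ≅ Z.
  H_1: rank ker ∂_1 − rank ∂_2 = (12 − 5) − 6 = 1, and the invariant factors of ∂_2 are all 1, so H_1 ≅ Z.
  H_2: rank ker ∂_2 − rank ∂_3 = (6 − 6) − 0 = 0, and there is no ∂_3, so H_2 ≅ 0.

H_0 = Z,  H_1 = Z,  H_2 = 0.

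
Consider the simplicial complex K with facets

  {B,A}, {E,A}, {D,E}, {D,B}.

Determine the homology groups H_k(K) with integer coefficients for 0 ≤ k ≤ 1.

Order the vertices as A < B < D < E. Listing each simplex with vertices in this order, K has dimension 1 with simplices:

  0-simplices (4): A, B, D, E
  1-simplices (4): AB, AE, BD, DE

giving chain groups C_0 ≅ Z^4, C_1 ≅ Z^4.

∂_1: C_1 → C_0 sends each edge [p,q] (with p < q) to q − p.
The resulting 4×4 matrix has rank 3, and its Smith normal form has invariant factors (1,1,1).

From H_k ≅ ker(∂_k) / im(∂_{k+1}) we obtain:

  H_0: rank C_0 − rank ∂_1 = 4 − 3 = 1, and the invariant factors of ∂_1 are all 1, so H_0 ≅ Z.
  H_1: rank ker ∂_1 − rank ∂_2 = (4 − 3) − 0 = 1, and there is no ∂_2, so H_1 ≅ Z.

As a check, the Euler characteristic is 4 − 4 = 0, which agrees with 1 − 1 = 0.

H_0 = Z,  H_1 = Z.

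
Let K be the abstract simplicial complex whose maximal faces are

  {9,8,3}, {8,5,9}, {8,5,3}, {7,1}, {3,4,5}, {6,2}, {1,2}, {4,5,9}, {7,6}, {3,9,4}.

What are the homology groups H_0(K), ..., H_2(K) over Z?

Fix the vertex order 1 < 2 < 3 < 4 < 5 < 6 < 7 < 8 < 9 and write every simplex with vertices in increasing order. Then dim K = 2 and the simplices of K are:

  0-simplices (9): [1], [2], [3], [4], [5], [6], [7], [8], [9]
  1-simplices (13): [1,2], [1,7], [2,6], [3,4], [3,5], [3,8], [3,9], [4,5], [4,9], [5,8], [5,9], [6,7], [8,9]
  2-simplices (6): [3,4,5], [3,4,9], [3,5,8], [3,8,9], [4,5,9], [5,8,9]

so the chain groups are C_0 ≅ Z^9, C_1 ≅ Z^13, C_2 ≅ Z^6.

∂_1: C_1 → C_0 is given by ∂[p,q] = [q] − [p].
The 9×13 boundary matrix has rank 7 and Smith normal form diag(1,1,1,1,1,1,1).

The boundary map ∂_2: C_2 → C_1 maps a triangle to the signed sum of its edges. For instance
  ∂[3,8,9] = [8,9] − [3,9] + [3,8],
  ∂[5,8,9] = [8,9] − [5,9] + [5,8].
The 13×6 boundary matrix has rank 5 and Smith normal form diag(1,1,1,1,1).

Reading off H_k = ker ∂_k / im ∂_{k+1}:

  H_0: rank C_0 − rank ∂_1 = 9 − 7 = 2, and the invariant factors of ∂_1 are all 1, so H_0 ≅ Z^2.
  H_1: rank ker ∂_1 − rank ∂_2 = (13 − 7) − 5 = 1, and the invariant factors of ∂_2 are all 1, so H_1 ≅ Z.
  H_2: rank ker ∂_2 − rank ∂_3 = (6 − 5) − 0 = 1, and there is no ∂_3, so H_2 ≅ Z.

As a check, the Euler characteristic is 9 − 13 + 6 = 2, which agrees with 2 − 1 + 1 = 2.

H_0 = Z^2,  H_1 = Z,  H_2 = Z.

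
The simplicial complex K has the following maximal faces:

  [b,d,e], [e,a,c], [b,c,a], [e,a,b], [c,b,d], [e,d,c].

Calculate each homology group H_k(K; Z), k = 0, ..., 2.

H_0 ≅ Z,  H_1 = 0,  H_2 ≅ Z.

Take the total order a < b < c < d < e on the vertex set. Then K (dimension 2) consists of the simplices:

  0-simplices (5): a, b, c, d, e
  1-simplices (9): ab, ac, ae, bc, bd, be, cd, ce, de
  2-simplices (6): abc, abe, ace, bcd, bde, cde

so the chain groups are C_0 ≅ Z^5, C_1 ≅ Z^9, C_2 ≅ Z^6.

The boundary map ∂_1: C_1 → C_0 maps an edge to its endpoints' difference, ∂[p,q] = q − p. For instance
  ∂ce = e − c.
The 5×9 boundary matrix has rank 4 and Smith normal form diag(1,1,1,1).

The boundary map ∂_2: C_2 → C_1 acts by ∂[p,q,r] = [q,r] − [p,r] + [p,q]. For instance
  ∂bcd = cd − bd + bc,
  ∂abe = be − ae + ab.
This gives a 9×6 integer matrix of rank 5; reducing to Smith normal form yields diagonal entries (1,1,1,1,1).

Computing H_k = (kernel of ∂_k) / (image of ∂_{k+1}):

  H_0: rank C_0 − rank ∂_1 = 5 − 4 = 1, and the invariant factors of ∂_1 are all 1, so H_0 ≅ Z.
  H_1: rank ker ∂_1 − rank ∂_2 = (9 − 4) − 5 = 0, and the invariant factors of ∂_2 are all 1, so H_1 ≅ 0.
  H_2: rank ker ∂_2 − rank ∂_3 = (6 − 5) − 0 = 1, and there is no ∂_3, so H_2 ≅ Z.

As a check, the Euler characteristic is 5 − 9 + 6 = 2, which agrees with 1 − 0 + 1 = 2.
(K is a triangulation of the 2-sphere S^2.)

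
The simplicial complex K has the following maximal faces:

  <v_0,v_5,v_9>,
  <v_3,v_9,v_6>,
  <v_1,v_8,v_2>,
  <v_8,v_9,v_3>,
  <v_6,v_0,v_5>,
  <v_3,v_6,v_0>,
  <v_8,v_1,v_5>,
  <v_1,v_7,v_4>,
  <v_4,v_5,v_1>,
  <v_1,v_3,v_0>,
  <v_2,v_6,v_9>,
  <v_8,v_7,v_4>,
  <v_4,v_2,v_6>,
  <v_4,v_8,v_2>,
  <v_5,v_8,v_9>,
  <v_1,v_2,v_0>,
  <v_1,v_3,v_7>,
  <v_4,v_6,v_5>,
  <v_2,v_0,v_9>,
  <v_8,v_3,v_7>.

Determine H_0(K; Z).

We work with the vertex ordering v_0 < v_1 < v_2 < v_3 < v_4 < v_5 < v_6 < v_7 < v_8 < v_9. The simplices of K, each written with vertices in increasing order, are:

  0-simplices (10): [v_0], [v_1], [v_2], [v_3], [v_4], [v_5], [v_6], [v_7], [v_8], [v_9]
  1-simplices (30): (30 of them)
  2-simplices (20): (20 of them)

so the chain groups are C_0 ≅ Z^10, C_1 ≅ Z^30, C_2 ≅ Z^20.

The boundary map ∂_1: C_1 → C_0 sends each edge [p,q] (with p < q) to q − p.
As a 10×30 matrix over Z this has rank 9, with invariant factors (1,1,1,1,1,1,1,1,1).

Boundary ∂_2: C_2 → C_1 sends each 2-simplex [p,q,r] to [q,r] − [p,r] + [p,q]. For instance
  ∂[v_0,v_3,v_6] = [v_3,v_6] − [v_0,v_6] + [v_0,v_3],
  ∂[v_3,v_8,v_9] = [v_8,v_9] − [v_3,v_9] + [v_3,v_8].
The 30×20 boundary matrix has rank 20 and Smith normal form diag(1,1,1,1,1,1,1,1,1,1,1,1,1,1,1,1,1,1,1,2).

Computing H_k = (kernel of ∂_k) / (image of ∂_{k+1}):

  H_0: rank C_0 − rank ∂_1 = 10 − 9 = 1, and the invariant factors of ∂_1 are all 1, so H_0 = Z.

H_0 ≅ Z.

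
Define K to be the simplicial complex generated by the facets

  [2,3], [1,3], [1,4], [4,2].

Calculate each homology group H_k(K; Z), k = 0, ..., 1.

Fix the vertex order 1 < 2 < 3 < 4 and write every simplex with vertices in increasing order. Then dim K = 1 and the simplices of K are:

  0-simplices (4): [1], [2], [3], [4]
  1-simplices (4): [1,3], [1,4], [2,3], [2,4]

giving chain groups C_0 ≅ Z^4, C_1 ≅ Z^4.

The boundary map ∂_1: C_1 → C_0 is given by ∂[p,q] = [q] − [p]. For instance
  ∂[2,4] = [4] − [2].
The resulting 4×4 matrix has rank 3, and its Smith normal form has invariant factors (1,1,1).

Computing H_k = (kernel of ∂_k) / (image of ∂_{k+1}):

  H_0: rank C_0 − rank ∂_1 = 4 − 3 = 1, and the invariant factors of ∂_1 are all 1, so H_0 = Z.
  H_1: rank ker ∂_1 − rank ∂_2 = (4 − 3) − 0 = 1, and there is no ∂_2, so H_1 = Z.

As a check, the Euler characteristic is 4 − 4 = 0, which agrees with 1 − 1 = 0.

H_0 = Z,  H_1 = Z.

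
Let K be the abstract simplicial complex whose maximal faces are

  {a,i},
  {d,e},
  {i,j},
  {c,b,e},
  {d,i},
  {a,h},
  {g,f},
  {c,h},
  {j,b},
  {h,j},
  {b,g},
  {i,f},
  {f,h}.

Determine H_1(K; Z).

H_1 ≅ Z^5.

We work with the vertex ordering a < b < c < d < e < f < g < h < i < j. The simplices of K, each written with vertices in increasing order, are:

  0-simplices (10): a, b, c, d, e, f, g, h, i, j
  1-simplices (15): ah, ai, bc, be, bg, bj, ce, ch, de, di, fg, fh, fi, hj, ij
  2-simplices (1): bce

Hence C_0 ≅ Z^10, C_1 ≅ Z^15, C_2 ≅ Z^1.

The boundary map ∂_1: C_1 → C_0 maps an edge to its endpoints' difference, ∂[p,q] = q − p. For instance
  ∂ce = e − c.
The resulting 10×15 matrix has rank 9, and its Smith normal form has invariant factors (1,1,1,1,1,1,1,1,1).

Boundary ∂_2: C_2 → C_1 acts by ∂[p,q,r] = [q,r] − [p,r] + [p,q]. For instance
  ∂bce = ce − be + bc.
This gives a 15×1 integer matrix of rank 1; reducing to Smith normal form yields diagonal entries (1).

Now H_k = ker ∂_k / im ∂_{k+1}, so:

  H_1: rank ker ∂_1 − rank ∂_2 = (15 − 9) − 1 = 5, and the invariant factors of ∂_2 are all 1, so H_1 = Z^5.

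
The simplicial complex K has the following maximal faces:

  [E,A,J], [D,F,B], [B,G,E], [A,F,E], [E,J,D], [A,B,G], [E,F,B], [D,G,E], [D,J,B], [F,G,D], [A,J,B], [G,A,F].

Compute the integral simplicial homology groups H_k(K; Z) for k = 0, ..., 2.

Order the vertices as A < B < D < E < F < G < J. Listing each simplex with vertices in this order, K has dimension 2 with simplices:

  0-simplices (7): A, B, D, E, F, G, J
  1-simplices (18): AB, AE, AF, AG, AJ, BD, BE, BF, BG, BJ, DE, DF, DG, DJ, EF, EG, EJ, FG
  2-simplices (12): ABG, ABJ, AEF, AEJ, AFG, BDF, BDJ, BEF, BEG, DEG, DEJ, DFG

so the chain groups are C_0 ≅ Z^7, C_1 ≅ Z^18, C_2 ≅ Z^12.

The boundary map ∂_1: C_1 → C_0 sends each edge [p,q] (with p < q) to q − p.
This gives a 7×18 integer matrix of rank 6; reducing to Smith normal form yields diagonal entries (1,1,1,1,1,1).

The boundary map ∂_2: C_2 → C_1 maps a triangle to the signed sum of its edges. For instance
  ∂BEF = EF − BF + BE,
  ∂DEG = EG − DG + DE.
The resulting 18×12 matrix has rank 12, and its Smith normal form has invariant factors (1,1,1,1,1,1,1,1,1,1,1,2).

Now H_k = ker ∂_k / im ∂_{k+1}, so:

  H_0: rank C_0 − rank ∂_1 = 7 − 6 = 1, and the invariant factors of ∂_1 are all 1, so H_0 ≅ Z.
  H_1: rank ker ∂_1 − rank ∂_2 = (18 − 6) − 12 = 0, and ∂_2 has invariant factor 2 > 1, so H_1 ≅ Z/2.
  H_2: rank ker ∂_2 − rank ∂_3 = (12 − 12) − 0 = 0, and there is no ∂_3, so H_2 ≅ 0.

(K is a triangulation of the real projective plane RP^2.)

H_0 ≅ Z,  H_1 ≅ Z/2,  H_2 = 0.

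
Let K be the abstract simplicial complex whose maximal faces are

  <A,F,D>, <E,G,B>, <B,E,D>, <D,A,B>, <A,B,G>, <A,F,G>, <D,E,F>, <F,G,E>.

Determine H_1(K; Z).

H_1 ≅ 0.

Order the vertices as A < B < D < E < F < G. Listing each simplex with vertices in this order, K has dimension 2 with simplices:

  0-simplices (6): A, B, D, E, F, G
  1-simplices (12): AB, AD, AF, AG, BD, BE, BG, DE, DF, EF, EG, FG
  2-simplices (8): ABD, ABG, ADF, AFG, BDE, BEG, DEF, EFG

so the chain groups are C_0 ≅ Z^6, C_1 ≅ Z^12, C_2 ≅ Z^8.

The boundary map ∂_1: C_1 → C_0 sends each edge [p,q] (with p < q) to q − p. For instance
  ∂DE = E − D.
As a 6×12 matrix over Z this has rank 5, with invariant factors (1,1,1,1,1).

The boundary map ∂_2: C_2 → C_1 maps a triangle to the signed sum of its edges. For instance
  ∂EFG = FG − EG + EF,
  ∂BDE = DE − BE + BD.
As a 12×8 matrix over Z this has rank 7, with invariant factors (1,1,1,1,1,1,1).

Reading off H_k = ker ∂_k / im ∂_{k+1}:

  H_1: rank ker ∂_1 − rank ∂_2 = (12 − 5) − 7 = 0, and the invariant factors of ∂_2 are all 1, so H_1 ≅ 0.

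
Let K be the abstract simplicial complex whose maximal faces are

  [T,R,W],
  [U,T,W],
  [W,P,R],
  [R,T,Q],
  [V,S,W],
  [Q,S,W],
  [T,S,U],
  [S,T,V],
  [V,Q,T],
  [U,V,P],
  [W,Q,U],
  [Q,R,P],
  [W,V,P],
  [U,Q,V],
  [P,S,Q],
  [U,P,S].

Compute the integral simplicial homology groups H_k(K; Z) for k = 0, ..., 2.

K has 8 vertices, 24 edges, 16 triangles.
rank ∂_0 = 0, rank ∂_1 = 7 ⇒ b_0 = 8 − 0 − 7 = 1; all invariant factors of ∂_1 are 1 so no torsion. So H_0 = Z.
rank ∂_1 = 7, rank ∂_2 = 15 ⇒ b_1 = 24 − 7 − 15 = 2; all invariant factors of ∂_2 are 1 so no torsion. So H_1 = Z^2.
rank ∂_2 = 15, rank ∂_3 = 0 ⇒ b_2 = 16 − 15 − 0 = 1. So H_2 = Z.

H_0 ≅ Z,  H_1 ≅ Z^2,  H_2 ≅ Z.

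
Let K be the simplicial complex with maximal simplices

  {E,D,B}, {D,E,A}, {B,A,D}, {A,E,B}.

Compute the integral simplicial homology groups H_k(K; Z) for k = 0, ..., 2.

H_0 = Z,  H_1 = 0,  H_2 = Z.

We work with the vertex ordering A < B < D < E. The simplices of K, each written with vertices in increasing order, are:

  0-simplices (4): A, B, D, E
  1-simplices (6): AB, AD, AE, BD, BE, DE
  2-simplices (4): ABD, ABE, ADE, BDE

so the chain groups are C_0 ≅ Z^4, C_1 ≅ Z^6, C_2 ≅ Z^4.

∂_1: C_1 → C_0 sends each edge [p,q] (with p < q) to q − p.
This gives a 4×6 integer matrix of rank 3; reducing to Smith normal form yields diagonal entries (1,1,1).

The boundary map ∂_2: C_2 → C_1 acts by ∂[p,q,r] = [q,r] − [p,r] + [p,q]. For instance
  ∂ABE = BE − AE + AB,
  ∂ADE = DE − AE + AD.
This gives a 6×4 integer matrix of rank 3; reducing to Smith normal form yields diagonal entries (1,1,1).

Computing H_k = (kernel of ∂_k) / (image of ∂_{k+1}):

  H_0: rank C_0 − rank ∂_1 = 4 − 3 = 1, and the invariant factors of ∂_1 are all 1, so H_0 = Z.
  H_1: rank ker ∂_1 − rank ∂_2 = (6 − 3) − 3 = 0, and the invariant factors of ∂_2 are all 1, so H_1 = 0.
  H_2: rank ker ∂_2 − rank ∂_3 = (4 − 3) − 0 = 1, and there is no ∂_3, so H_2 = Z.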